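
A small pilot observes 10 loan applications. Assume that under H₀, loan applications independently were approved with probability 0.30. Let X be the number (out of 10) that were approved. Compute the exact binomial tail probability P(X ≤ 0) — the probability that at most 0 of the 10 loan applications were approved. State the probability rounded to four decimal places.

X ~ Binomial(n=10, p=0.30).
P(X ≤ 0) = C(10,0)·0.30^0·0.70^10.
= 0.028248 = 0.0282.

P = 0.0282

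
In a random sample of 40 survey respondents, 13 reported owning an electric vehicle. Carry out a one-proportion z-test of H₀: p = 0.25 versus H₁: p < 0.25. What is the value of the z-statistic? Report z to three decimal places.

p̂ = 13/40 = 0.32500.
Under H₀, SE = √(p₀(1−p₀)/n) = √(0.25·0.75/40) = √0.004687500 = 0.068465.
Test statistic: z = 0.07500/0.068465 = 1.095.

z = 1.095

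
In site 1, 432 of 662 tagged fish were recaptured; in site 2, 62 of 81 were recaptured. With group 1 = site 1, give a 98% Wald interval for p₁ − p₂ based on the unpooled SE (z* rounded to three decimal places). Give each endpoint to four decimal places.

p̂₁ = 0.65257, p̂₂ = 0.76543, so the observed difference is -0.11286.
Unpooled SE = √(p̂₁(1−p̂₁)/n₁ + p̂₂(1−p̂₂)/n₂) = √(0.000342482 + 0.002216615) = 0.050588.
The 98% critical value is z* = 2.326. Margin = 2.326·0.050588 = 0.11767.
Interval: -0.11286 ± 0.11767 → (-0.2305, 0.0048).

(-0.2305, 0.0048)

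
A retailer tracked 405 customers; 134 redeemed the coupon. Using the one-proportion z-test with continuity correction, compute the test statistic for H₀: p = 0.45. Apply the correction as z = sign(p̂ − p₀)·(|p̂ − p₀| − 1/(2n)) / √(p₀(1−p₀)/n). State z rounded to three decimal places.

z = -4.769

p̂ = 134/405 = 0.33086. p̂ − p₀ = -0.119136.
1/(2n) = 0.001235.
Corrected numerator: |-0.119136| − 0.001235 = 0.117901.
Under H₀, SE = √(p₀(1−p₀)/n) = √(0.45·0.55/405) = √0.000611111 = 0.024721.
z = (−)0.117901/0.024721 = -4.769.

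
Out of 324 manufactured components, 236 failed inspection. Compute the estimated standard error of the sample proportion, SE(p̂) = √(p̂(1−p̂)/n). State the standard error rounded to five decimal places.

The sample proportion is 236/324 = 0.72840.
p̂(1−p̂) = 0.72840·0.27160 = 0.197833.
SE = √(0.197833/324) = √0.000610596 = 0.02471.

SE = 0.02471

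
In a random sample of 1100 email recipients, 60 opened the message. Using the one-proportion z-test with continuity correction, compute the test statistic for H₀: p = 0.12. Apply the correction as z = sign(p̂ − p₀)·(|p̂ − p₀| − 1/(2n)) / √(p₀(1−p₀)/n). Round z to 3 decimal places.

Sample proportion p̂ = 60/1100 = 0.05455. p̂ − p₀ = -0.065455.
1/(2n) = 0.000455.
Corrected numerator: |-0.065455| − 0.000455 = 0.065000.
Under H₀, SE = √(p₀(1−p₀)/n) = √(0.12·0.88/1100) = √0.000096000 = 0.009798.
z = (−)0.065000/0.009798 = -6.634.

z = -6.634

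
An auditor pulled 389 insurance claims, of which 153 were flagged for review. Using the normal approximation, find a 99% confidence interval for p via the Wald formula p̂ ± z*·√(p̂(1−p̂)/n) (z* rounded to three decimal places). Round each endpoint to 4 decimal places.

Sample proportion p̂ = 153/389 = 0.39332.
SE = √(p̂(1−p̂)/n) = √(0.238619/389) = 0.024767.
z* = 2.576 at the 99% level.
Margin of error: 2.576 × 0.024767 = 0.06380.
CI: 0.39332 ± 0.06380 = (0.3295, 0.4571).

(0.3295, 0.4571)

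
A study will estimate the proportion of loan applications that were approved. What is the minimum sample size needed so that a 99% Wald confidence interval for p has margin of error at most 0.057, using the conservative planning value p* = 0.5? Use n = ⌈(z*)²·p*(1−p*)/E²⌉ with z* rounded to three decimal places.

For 99% confidence, z* = 2.576.
p*(1−p*) = 0.50·0.50 = 0.2500.
(z*)²·p*(1−p*)/E² = 6.635776·0.2500/0.003249 = 510.601.
Rounding up, n = 511.

n = 511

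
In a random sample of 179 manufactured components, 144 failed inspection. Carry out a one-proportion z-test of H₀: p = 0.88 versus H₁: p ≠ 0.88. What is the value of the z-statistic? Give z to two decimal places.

Sample proportion p̂ = 144/179 = 0.80447.
SE₀ = √(0.88·0.12/179) = 0.024289.
z = (0.80447 − 0.88)/0.024289 = -0.07553/0.024289 = -3.11.

z = -3.11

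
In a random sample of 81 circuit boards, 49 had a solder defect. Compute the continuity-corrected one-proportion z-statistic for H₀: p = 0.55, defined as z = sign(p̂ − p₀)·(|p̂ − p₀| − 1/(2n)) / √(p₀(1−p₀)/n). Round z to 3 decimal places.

z = 0.882

With x = 49 successes in n = 81, p̂ = 0.60494. p̂ − p₀ = 0.054938.
1/(2n) = 0.006173.
Corrected numerator: |0.054938| − 0.006173 = 0.048765.
Null standard error: √(0.55·0.45/81) = √0.003055556 = 0.055277.
z = (+)0.048765/0.055277 = 0.882.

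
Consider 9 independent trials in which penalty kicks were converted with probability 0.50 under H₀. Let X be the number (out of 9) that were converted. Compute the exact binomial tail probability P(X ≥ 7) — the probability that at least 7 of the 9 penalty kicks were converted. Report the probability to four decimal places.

P = 0.0898

X is binomial with n = 9 and p = 0.50.
P(X ≥ 7) = C(9,7)·0.50^7·0.50^2 + C(9,8)·0.50^8·0.50^1 + C(9,9)·0.50^9·0.50^0.
= 0.070312 + 0.017578 + 0.001953 = 0.0898.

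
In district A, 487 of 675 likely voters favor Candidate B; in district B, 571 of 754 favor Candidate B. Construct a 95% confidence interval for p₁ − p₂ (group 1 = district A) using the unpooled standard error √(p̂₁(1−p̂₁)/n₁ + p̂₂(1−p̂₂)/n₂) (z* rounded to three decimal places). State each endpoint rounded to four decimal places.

(-0.0814, 0.0098)

p̂₁ = 0.72148, p̂₂ = 0.75729, so the observed difference is -0.03581.
SE = √(0.000297698 + 0.000243766) = √0.000541464 = 0.023269.
For 95% confidence, z* = 1.960. Margin of error = 0.04561.
So the interval runs from -0.0814 to 0.0098.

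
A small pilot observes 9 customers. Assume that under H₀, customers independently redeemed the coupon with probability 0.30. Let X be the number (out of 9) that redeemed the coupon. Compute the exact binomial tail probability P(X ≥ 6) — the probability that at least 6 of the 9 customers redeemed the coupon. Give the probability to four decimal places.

X is binomial with n = 9 and p = 0.30.
P(X ≥ 6) = C(9,6)·0.30^6·0.70^3 + C(9,7)·0.30^7·0.70^2 + C(9,8)·0.30^8·0.70^1 + C(9,9)·0.30^9·0.70^0.
= 0.021004 + 0.003858 + 0.000413 + 0.000020 = 0.0253.

P = 0.0253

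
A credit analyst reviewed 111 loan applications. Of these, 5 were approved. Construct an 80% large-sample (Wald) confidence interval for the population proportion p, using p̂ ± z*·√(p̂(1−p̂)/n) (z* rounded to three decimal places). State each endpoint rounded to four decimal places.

The sample proportion is 5/111 = 0.04505.
SE(p̂) = √(0.04505·0.95495/111) = 0.019686.
The 80% critical value is z* = 1.282.
Margin of error: 1.282 × 0.019686 = 0.02524.
Interval: 0.04505 ± 0.02524 → (0.0198, 0.0703).

(0.0198, 0.0703)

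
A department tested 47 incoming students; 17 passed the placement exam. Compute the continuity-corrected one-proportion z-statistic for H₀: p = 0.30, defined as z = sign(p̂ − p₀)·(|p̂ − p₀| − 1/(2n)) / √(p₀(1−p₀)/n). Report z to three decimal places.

z = 0.764

The sample proportion is 17/47 = 0.36170. p̂ − p₀ = 0.061702.
Continuity correction 1/(2n) = 1/94 = 0.010638.
Corrected numerator: |0.061702| − 0.010638 = 0.051064.
SE₀ = √(0.30·0.70/47) = 0.066844.
z = (+)0.051064/0.066844 = 0.764.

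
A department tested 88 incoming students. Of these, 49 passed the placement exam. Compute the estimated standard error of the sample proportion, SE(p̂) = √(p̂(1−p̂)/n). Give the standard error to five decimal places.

SE = 0.05295

p̂ = 49/88 = 0.55682.
p̂(1−p̂) = 0.246771.
Dividing by n and taking the root: √0.002804216 = 0.05295.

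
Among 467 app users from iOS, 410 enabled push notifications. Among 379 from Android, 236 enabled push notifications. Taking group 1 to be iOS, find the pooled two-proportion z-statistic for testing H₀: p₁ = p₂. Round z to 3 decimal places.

p̂₁ = 410/467 = 0.87794, p̂₂ = 236/379 = 0.62269.
Pooling: p̂ = 646/846 = 0.76359.
Pooled SE = √[0.1805185·0.00477985] ≈ 0.029374.
z = 0.25525/0.029374 = 8.690.

z = 8.690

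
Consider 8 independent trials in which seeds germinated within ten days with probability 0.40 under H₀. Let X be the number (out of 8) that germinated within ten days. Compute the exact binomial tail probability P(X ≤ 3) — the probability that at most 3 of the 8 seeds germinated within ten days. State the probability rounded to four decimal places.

P = 0.5941

X is binomial with n = 8 and p = 0.40.
P(X ≤ 3) = C(8,0)·0.40^0·0.60^8 + C(8,1)·0.40^1·0.60^7 + C(8,2)·0.40^2·0.60^6 + C(8,3)·0.40^3·0.60^5.
= 0.016796 + 0.089580 + 0.209019 + 0.278692 = 0.5941.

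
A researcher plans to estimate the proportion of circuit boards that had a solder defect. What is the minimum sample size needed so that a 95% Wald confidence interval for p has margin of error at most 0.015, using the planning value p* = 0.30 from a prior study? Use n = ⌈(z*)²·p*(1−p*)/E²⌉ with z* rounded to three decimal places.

n = 3586

z* = 1.960 at the 95% level.
p*(1−p*) = 0.2100.
(z*)²·p*(1−p*)/E² = 3.841600·0.2100/0.000225 = 3585.493.
⌈3585.493⌉ = 3586.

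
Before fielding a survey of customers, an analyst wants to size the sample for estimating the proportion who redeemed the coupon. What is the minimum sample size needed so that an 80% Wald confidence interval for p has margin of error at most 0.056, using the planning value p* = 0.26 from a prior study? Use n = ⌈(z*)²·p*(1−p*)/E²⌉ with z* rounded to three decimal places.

z* = 1.282 at the 80% level.
p*(1−p*) = 0.1924.
(z*)²·p*(1−p*)/E² = 1.643524·0.1924/0.003136 = 100.834.
Rounding up, n = 101.

n = 101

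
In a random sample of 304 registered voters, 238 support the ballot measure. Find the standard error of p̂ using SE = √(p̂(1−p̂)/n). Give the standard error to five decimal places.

SE = 0.02365

p̂ = 238/304 = 0.78289.
p̂(1−p̂) = 0.78289·0.21711 = 0.169973.
SE = √(0.169973/304) = 0.02365.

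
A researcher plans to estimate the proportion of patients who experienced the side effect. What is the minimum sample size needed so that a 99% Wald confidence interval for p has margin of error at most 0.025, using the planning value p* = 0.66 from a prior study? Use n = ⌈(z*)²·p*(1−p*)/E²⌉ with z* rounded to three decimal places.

The 99% critical value is z* = 2.576.
p*(1−p*) = 0.66·0.34 = 0.2244.
Required n before rounding: 6.635776 × 0.2244 / 0.025² = 2382.509.
Rounding up, n = 2383.

n = 2383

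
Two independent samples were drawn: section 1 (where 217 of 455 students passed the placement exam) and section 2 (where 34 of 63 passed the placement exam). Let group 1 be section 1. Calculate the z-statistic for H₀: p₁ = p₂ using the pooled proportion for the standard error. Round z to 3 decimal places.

Sample proportions: p̂₁ = 217/455 = 0.47692 and p̂₂ = 34/63 = 0.53968.
Pooled p̂ = (217+34)/(455+63) = 251/518 = 0.48456.
Pooled SE = √[0.2497615·0.01807082] ≈ 0.067182.
z = -0.06276/0.067182 = -0.934.

z = -0.934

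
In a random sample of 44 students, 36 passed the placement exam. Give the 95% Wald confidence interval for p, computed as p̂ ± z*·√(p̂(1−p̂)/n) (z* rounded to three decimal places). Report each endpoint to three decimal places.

p̂ = 36/44 = 0.81818.
SE = √(p̂(1−p̂)/n) = √(0.148760/44) = 0.058146.
z* = 1.960 at the 95% level.
Margin of error: 1.960 × 0.058146 = 0.11397.
Interval: 0.81818 ± 0.11397 → (0.704, 0.932).

(0.704, 0.932)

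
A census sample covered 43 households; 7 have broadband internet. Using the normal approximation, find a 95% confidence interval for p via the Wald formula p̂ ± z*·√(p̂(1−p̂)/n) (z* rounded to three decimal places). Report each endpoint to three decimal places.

(0.052, 0.273)

With x = 7 successes in n = 43, p̂ = 0.16279.
SE = √(p̂(1−p̂)/n) = √(0.136290/43) = 0.056299.
The 95% critical value is z* = 1.960.
Margin of error: 1.960 × 0.056299 = 0.11035.
Interval: 0.16279 ± 0.11035 → (0.052, 0.273).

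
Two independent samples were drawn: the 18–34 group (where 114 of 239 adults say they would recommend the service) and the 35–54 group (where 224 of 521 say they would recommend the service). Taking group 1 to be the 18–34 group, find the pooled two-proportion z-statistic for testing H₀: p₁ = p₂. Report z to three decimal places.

z = 1.212

p̂₁ = 114/239 = 0.47699, p̂₂ = 224/521 = 0.42994.
Pooled p̂ = (114+224)/(239+521) = 338/760 = 0.44474.
Pooled SE = √[0.2469460·0.00610349] ≈ 0.038823.
z = 0.04705/0.038823 = 1.212.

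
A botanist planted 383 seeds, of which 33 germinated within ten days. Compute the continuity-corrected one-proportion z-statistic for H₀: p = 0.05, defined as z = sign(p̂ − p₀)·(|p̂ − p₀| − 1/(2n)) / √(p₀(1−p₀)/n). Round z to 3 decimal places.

z = 3.130

Sample proportion p̂ = 33/383 = 0.08616. p̂ − p₀ = 0.036162.
Continuity correction 1/(2n) = 1/766 = 0.001305.
Corrected numerator: |0.036162| − 0.001305 = 0.034857.
Under H₀, SE = √(p₀(1−p₀)/n) = √(0.05·0.95/383) = √0.000124021 = 0.011136.
z = +0.034857/0.011136 = 3.130.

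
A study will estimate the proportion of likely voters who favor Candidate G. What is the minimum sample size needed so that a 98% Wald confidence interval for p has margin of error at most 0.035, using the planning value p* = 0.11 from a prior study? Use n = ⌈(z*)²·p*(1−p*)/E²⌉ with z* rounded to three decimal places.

z* = 2.326 at the 98% level.
p*(1−p*) = 0.0979.
Required n before rounding: 5.410276 × 0.0979 / 0.035² = 432.380.
Rounding up, n = 433.

n = 433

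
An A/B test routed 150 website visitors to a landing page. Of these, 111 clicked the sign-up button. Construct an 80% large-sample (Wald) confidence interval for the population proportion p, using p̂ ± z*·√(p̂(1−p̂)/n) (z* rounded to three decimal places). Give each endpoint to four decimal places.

(0.6941, 0.7859)

The sample proportion is 111/150 = 0.74000.
SE(p̂) = √(0.74000·0.26000/150) = 0.035814.
For 80% confidence, z* = 1.282.
Margin = 1.282·0.035814 = 0.04591.
Interval: 0.74000 ± 0.04591 → (0.6941, 0.7859).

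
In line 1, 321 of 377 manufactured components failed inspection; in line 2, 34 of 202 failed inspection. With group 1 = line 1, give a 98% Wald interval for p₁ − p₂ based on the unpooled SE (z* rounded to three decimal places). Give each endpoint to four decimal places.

p̂₁ = 321/377 = 0.85146, p̂₂ = 34/202 = 0.16832; p̂₁ − p̂₂ = 0.68314.
Unpooled SE = √(p̂₁(1−p̂₁)/n₁ + p̂₂(1−p̂₂)/n₂) = √(0.000335482 + 0.000693001) = 0.032070.
For 98% confidence, z* = 2.326. Margin = 2.326·0.032070 = 0.07459.
CI: 0.68314 ± 0.07459 = (0.6085, 0.7577).

(0.6085, 0.7577)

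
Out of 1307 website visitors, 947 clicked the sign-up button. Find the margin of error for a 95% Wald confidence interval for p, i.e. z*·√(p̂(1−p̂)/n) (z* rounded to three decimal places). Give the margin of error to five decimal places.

p̂ = 947/1307 = 0.72456.
SE = √(p̂(1−p̂)/n) = √(0.199573/1307) = 0.012357.
For 95% confidence, z* = 1.960.
So ME = 0.02422.

ME = 0.02422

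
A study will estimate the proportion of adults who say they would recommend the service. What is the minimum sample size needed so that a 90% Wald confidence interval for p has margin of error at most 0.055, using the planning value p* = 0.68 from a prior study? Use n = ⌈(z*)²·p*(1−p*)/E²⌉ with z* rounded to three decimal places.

n = 195

z* = 1.645 at the 90% level.
p*(1−p*) = 0.2176.
(z*)²·p*(1−p*)/E² = 2.706025·0.2176/0.003025 = 194.655.
Rounding up, n = 195.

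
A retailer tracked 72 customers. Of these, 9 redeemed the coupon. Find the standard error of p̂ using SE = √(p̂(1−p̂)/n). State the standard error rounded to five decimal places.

SE = 0.03898

With x = 9 successes in n = 72, p̂ = 0.12500.
p̂(1−p̂) = 0.12500·0.87500 = 0.109375.
SE = √(0.109375/72) = √0.001519097 = 0.03898.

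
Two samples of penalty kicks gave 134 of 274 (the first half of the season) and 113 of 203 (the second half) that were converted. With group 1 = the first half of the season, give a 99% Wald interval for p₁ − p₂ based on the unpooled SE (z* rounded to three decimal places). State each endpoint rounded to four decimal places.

(-0.1864, 0.0512)

p̂₁ = 134/274 = 0.48905, p̂₂ = 113/203 = 0.55665; p̂₁ − p̂₂ = -0.06760.
Unpooled SE = √(p̂₁(1−p̂₁)/n₁ + p̂₂(1−p̂₂)/n₂) = √(0.000911971 + 0.001215718) = 0.046127.
For 99% confidence, z* = 2.576. Margin of error = 0.11882.
CI: -0.06760 ± 0.11882 = (-0.1864, 0.0512).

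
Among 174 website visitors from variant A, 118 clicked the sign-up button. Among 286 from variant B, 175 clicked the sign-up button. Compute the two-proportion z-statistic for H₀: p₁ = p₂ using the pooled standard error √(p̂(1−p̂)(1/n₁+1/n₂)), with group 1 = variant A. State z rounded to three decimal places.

Sample proportions: p̂₁ = 118/174 = 0.67816 and p̂₂ = 175/286 = 0.61189.
Pooling: p̂ = 293/460 = 0.63696.
Pooled SE = √[0.2312429·0.00924363] ≈ 0.046233.
z = 0.06627/0.046233 = 1.433.

z = 1.433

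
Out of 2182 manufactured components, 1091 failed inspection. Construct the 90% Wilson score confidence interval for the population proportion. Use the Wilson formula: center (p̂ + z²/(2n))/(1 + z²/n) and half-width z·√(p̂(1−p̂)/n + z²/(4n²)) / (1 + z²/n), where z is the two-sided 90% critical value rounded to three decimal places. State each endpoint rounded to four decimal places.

Here p̂ = 1091/2182 = 0.50000 and z = 1.645 (z² = 2.706025).
Denominator 1 + z²/n = 1 + 2.706025/2182 = 1.001240.
Adjusted center: (0.50000 + z²/(2n))/1.001240 = 0.50000.
Radicand: p̂(1−p̂)/n + z²/(4n²) = 0.000114574 + 0.000000142 = 0.000114716.
Half-width = 1.645·√0.000114716/1.001240 = 0.01760.
Interval: 0.50000 ± 0.01760 → (0.4824, 0.5176).

(0.4824, 0.5176)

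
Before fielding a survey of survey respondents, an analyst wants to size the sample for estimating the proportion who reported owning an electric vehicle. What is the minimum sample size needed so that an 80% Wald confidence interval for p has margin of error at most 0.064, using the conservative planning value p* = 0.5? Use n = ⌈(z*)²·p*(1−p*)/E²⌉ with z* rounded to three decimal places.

z* = 1.282 at the 80% level.
p*(1−p*) = 0.50·0.50 = 0.2500.
(z*)²·p*(1−p*)/E² = 1.643524·0.2500/0.004096 = 100.313.
Rounding up, n = 101.

n = 101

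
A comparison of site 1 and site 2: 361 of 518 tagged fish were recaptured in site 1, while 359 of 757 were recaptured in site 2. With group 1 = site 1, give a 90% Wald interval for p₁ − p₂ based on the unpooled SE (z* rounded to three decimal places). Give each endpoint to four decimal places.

(0.1780, 0.2673)

p̂₁ = 0.69691, p̂₂ = 0.47424, so the observed difference is 0.22267.
Unpooled SE = √(p̂₁(1−p̂₁)/n₁ + p̂₂(1−p̂₂)/n₂) = √(0.000407772 + 0.000329374) = 0.027150.
z* = 1.645 at the 90% level. Margin of error = 0.04466.
CI: 0.22267 ± 0.04466 = (0.1780, 0.2673).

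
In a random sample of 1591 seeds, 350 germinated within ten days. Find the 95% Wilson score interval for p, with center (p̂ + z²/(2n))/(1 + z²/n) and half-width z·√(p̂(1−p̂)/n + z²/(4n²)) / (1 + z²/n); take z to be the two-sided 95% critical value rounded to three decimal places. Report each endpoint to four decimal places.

p̂ = 350/1591 = 0.21999; z = 1.960, so z² = 3.841600.
Denominator 1 + z²/n = 1 + 3.841600/1591 = 1.002415.
Adjusted center: (0.21999 + z²/(2n))/1.002415 = 0.22066.
Radicand: p̂(1−p̂)/n + z²/(4n²) = 0.000107852 + 0.000000379 = 0.000108231.
Half-width = z·√(radicand)/denom = 1.960·0.010403/1.002415 = 0.02034.
Interval: 0.22066 ± 0.02034 → (0.2003, 0.2410).

(0.2003, 0.2410)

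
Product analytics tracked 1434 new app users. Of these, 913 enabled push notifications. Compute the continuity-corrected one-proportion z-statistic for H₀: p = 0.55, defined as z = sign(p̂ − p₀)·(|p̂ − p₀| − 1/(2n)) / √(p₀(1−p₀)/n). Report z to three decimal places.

z = 6.571

The sample proportion is 913/1434 = 0.63668. p̂ − p₀ = 0.086681.
1/(2n) = 0.000349.
Corrected numerator: |0.086681| − 0.000349 = 0.086332.
Under H₀, SE = √(p₀(1−p₀)/n) = √(0.55·0.45/1434) = √0.000172594 = 0.013138.
z = +0.086332/0.013138 = 6.571.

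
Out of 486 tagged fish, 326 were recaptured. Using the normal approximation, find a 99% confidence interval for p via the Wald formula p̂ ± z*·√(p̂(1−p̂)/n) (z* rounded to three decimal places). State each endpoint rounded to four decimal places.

Sample proportion p̂ = 326/486 = 0.67078.
SE = √(p̂(1−p̂)/n) = √(0.220834/486) = 0.021316.
For 99% confidence, z* = 2.576.
Margin of error: 2.576 × 0.021316 = 0.05491.
Interval: 0.67078 ± 0.05491 → (0.6159, 0.7257).

(0.6159, 0.7257)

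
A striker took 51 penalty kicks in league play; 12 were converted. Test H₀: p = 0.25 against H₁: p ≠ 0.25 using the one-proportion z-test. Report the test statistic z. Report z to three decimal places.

z = -0.243

With x = 12 successes in n = 51, p̂ = 0.23529.
Null standard error: √(0.25·0.75/51) = √0.003676471 = 0.060634.
z = (0.23529 − 0.25)/0.060634 = -0.01471/0.060634 = -0.243.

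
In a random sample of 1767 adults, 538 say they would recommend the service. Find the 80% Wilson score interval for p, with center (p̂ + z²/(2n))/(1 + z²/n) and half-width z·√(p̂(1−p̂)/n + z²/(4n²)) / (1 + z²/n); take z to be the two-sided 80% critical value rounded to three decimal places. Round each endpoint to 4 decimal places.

Here p̂ = 538/1767 = 0.30447 and z = 1.282 (z² = 1.643524).
Denominator 1 + z²/n = 1 + 1.643524/1767 = 1.000930.
Adjusted center: (0.30447 + z²/(2n))/1.000930 = 0.30465.
Radicand: p̂(1−p̂)/n + z²/(4n²) = 0.000119846 + 0.000000132 = 0.000119978.
Half-width = z·√(radicand)/denom = 1.282·0.010953/1.000930 = 0.01403.
CI: 0.30465 ± 0.01403 = (0.2906, 0.3187).

(0.2906, 0.3187)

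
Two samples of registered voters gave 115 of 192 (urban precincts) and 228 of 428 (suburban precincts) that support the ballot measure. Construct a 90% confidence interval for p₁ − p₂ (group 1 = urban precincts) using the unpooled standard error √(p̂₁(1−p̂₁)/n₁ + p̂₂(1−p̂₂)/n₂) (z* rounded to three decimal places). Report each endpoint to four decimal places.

p̂₁ = 0.59896, p̂₂ = 0.53271, so the observed difference is 0.06625.
Unpooled SE = √(p̂₁(1−p̂₁)/n₁ + p̂₂(1−p̂₂)/n₂) = √(0.001251079 + 0.000581612) = 0.042810.
z* = 1.645 at the 90% level. Margin of error = 0.07042.
CI: 0.06625 ± 0.07042 = (-0.0042, 0.1367).

(-0.0042, 0.1367)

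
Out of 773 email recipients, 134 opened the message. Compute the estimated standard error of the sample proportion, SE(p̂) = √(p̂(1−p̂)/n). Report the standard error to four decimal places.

With x = 134 successes in n = 773, p̂ = 0.17335.
p̂(1−p̂) = 0.17335·0.82665 = 0.143300.
SE = √(0.143300/773) = 0.0136.

SE = 0.0136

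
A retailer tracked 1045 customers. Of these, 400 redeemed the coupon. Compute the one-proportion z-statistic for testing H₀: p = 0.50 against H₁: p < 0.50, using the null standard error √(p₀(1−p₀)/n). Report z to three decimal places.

Sample proportion p̂ = 400/1045 = 0.38278.
SE₀ = √(0.50·0.50/1045) = 0.015467.
Test statistic: z = -0.11722/0.015467 = -7.579.

z = -7.579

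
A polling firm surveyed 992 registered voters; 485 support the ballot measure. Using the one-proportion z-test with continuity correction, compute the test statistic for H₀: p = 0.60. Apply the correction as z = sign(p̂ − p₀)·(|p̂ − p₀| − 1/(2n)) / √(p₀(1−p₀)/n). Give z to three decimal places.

p̂ = 485/992 = 0.48891. p̂ − p₀ = -0.111089.
1/(2n) = 0.000504.
Corrected numerator: |-0.111089| − 0.000504 = 0.110585.
Under H₀, SE = √(p₀(1−p₀)/n) = √(0.60·0.40/992) = √0.000241935 = 0.015554.
z = −0.110585/0.015554 = -7.110.

z = -7.110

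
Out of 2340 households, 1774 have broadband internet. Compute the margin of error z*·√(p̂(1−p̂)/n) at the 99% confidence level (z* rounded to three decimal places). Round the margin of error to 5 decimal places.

ME = 0.02280

p̂ = 1774/2340 = 0.75812.
SE(p̂) = √(0.75812·0.24188/2340) = 0.008852.
The 99% critical value is z* = 2.576.
So ME = 0.02280.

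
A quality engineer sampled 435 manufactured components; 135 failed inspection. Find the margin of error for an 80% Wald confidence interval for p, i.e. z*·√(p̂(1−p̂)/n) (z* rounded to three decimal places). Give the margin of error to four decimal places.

ME = 0.0284

With x = 135 successes in n = 435, p̂ = 0.31034.
Standard error of p̂: √(0.214031/435) = √0.000492025 = 0.022182.
z* = 1.282 at the 80% level.
ME = 1.282·0.022182 = 0.0284.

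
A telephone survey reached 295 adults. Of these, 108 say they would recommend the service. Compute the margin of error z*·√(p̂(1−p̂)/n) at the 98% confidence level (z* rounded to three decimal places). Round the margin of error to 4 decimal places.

Sample proportion p̂ = 108/295 = 0.36610.
SE(p̂) = √(0.36610·0.63390/295) = 0.028048.
For 98% confidence, z* = 2.326.
So ME = 0.0652.

ME = 0.0652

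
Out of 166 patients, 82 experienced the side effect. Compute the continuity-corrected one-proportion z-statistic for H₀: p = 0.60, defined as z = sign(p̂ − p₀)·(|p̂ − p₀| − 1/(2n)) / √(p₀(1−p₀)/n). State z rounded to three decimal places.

z = -2.709

The sample proportion is 82/166 = 0.49398. p̂ − p₀ = -0.106024.
1/(2n) = 0.003012.
Corrected numerator: |-0.106024| − 0.003012 = 0.103012.
Null standard error: √(0.60·0.40/166) = √0.001445783 = 0.038023.
z = −0.103012/0.038023 = -2.709.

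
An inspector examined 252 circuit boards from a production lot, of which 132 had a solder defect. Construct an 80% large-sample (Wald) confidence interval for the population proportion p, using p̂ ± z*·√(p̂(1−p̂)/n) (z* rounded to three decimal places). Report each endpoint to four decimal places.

With x = 132 successes in n = 252, p̂ = 0.52381.
SE = √(p̂(1−p̂)/n) = √(0.249433/252) = 0.031461.
z* = 1.282 at the 80% level.
Margin of error: 1.282 × 0.031461 = 0.04033.
So the interval runs from 0.4835 to 0.5641.

(0.4835, 0.5641)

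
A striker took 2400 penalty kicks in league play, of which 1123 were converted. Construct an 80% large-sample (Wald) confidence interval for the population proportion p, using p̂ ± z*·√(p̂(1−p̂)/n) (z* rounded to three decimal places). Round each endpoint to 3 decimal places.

(0.455, 0.481)

The sample proportion is 1123/2400 = 0.46792.
SE(p̂) = √(0.46792·0.53208/2400) = 0.010185.
For 80% confidence, z* = 1.282.
Margin = 1.282·0.010185 = 0.01306.
So the interval runs from 0.455 to 0.481.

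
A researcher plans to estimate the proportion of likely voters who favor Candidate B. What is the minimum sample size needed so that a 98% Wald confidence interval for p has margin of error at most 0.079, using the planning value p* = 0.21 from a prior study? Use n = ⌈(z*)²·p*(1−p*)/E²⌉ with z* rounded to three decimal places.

z* = 2.326 at the 98% level.
p*(1−p*) = 0.1659.
(z*)²·p*(1−p*)/E² = 5.410276·0.1659/0.006241 = 143.817.
⌈143.817⌉ = 144.

n = 144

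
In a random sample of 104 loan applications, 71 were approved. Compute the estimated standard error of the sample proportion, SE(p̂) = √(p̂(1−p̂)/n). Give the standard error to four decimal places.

Sample proportion p̂ = 71/104 = 0.68269.
p̂(1−p̂) = 0.216624.
SE = √(0.216624/104) = √0.002082923 = 0.0456.

SE = 0.0456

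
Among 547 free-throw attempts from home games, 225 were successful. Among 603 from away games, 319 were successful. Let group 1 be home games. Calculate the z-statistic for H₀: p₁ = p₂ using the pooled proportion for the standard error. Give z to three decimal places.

z = -3.992

p̂₁ = 225/547 = 0.41133, p̂₂ = 319/603 = 0.52902.
Pooled p̂ = (225+319)/(547+603) = 544/1150 = 0.47304.
Pooled SE = √[0.2492733·0.00348653] ≈ 0.029480.
z = -0.11769/0.029480 = -3.992.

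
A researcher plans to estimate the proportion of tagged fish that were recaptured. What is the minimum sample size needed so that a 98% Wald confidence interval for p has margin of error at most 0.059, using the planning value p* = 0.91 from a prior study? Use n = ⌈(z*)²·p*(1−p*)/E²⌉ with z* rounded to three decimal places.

n = 128

The 98% critical value is z* = 2.326.
p*(1−p*) = 0.91·0.09 = 0.0819.
Required n before rounding: 5.410276 × 0.0819 / 0.059² = 127.291.
⌈127.291⌉ = 128.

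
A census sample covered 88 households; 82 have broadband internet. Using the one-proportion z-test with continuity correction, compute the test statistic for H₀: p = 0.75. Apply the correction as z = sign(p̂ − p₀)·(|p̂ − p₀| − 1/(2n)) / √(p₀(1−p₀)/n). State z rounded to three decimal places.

z = 3.816

Sample proportion p̂ = 82/88 = 0.93182. p̂ − p₀ = 0.181818.
Continuity correction 1/(2n) = 1/176 = 0.005682.
Corrected numerator: |0.181818| − 0.005682 = 0.176136.
SE₀ = √(0.75·0.25/88) = 0.046159.
z = (+)0.176136/0.046159 = 3.816.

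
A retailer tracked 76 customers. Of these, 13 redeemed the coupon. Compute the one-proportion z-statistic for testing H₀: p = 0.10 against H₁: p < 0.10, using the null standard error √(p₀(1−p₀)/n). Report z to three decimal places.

With x = 13 successes in n = 76, p̂ = 0.17105.
Null standard error: √(0.10·0.90/76) = √0.001184211 = 0.034412.
Test statistic: z = 0.07105/0.034412 = 2.065.

z = 2.065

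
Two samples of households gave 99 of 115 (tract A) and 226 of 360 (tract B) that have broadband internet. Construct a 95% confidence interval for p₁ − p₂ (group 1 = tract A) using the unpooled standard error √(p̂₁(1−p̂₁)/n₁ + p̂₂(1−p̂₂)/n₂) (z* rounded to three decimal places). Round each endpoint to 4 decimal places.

p̂₁ = 0.86087, p̂₂ = 0.62778, so the observed difference is 0.23309.
SE = √(0.001041506 + 0.000649091) = √0.001690597 = 0.041117.
For 95% confidence, z* = 1.960. Margin of error = 0.08059.
CI: 0.23309 ± 0.08059 = (0.1525, 0.3137).

(0.1525, 0.3137)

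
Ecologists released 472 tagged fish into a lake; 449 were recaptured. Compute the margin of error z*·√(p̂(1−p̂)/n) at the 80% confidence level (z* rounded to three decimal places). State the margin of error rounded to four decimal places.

ME = 0.0127

With x = 449 successes in n = 472, p̂ = 0.95127.
SE(p̂) = √(0.95127·0.04873/472) = 0.009910.
The 80% critical value is z* = 1.282.
ME = 1.282·0.009910 = 0.0127.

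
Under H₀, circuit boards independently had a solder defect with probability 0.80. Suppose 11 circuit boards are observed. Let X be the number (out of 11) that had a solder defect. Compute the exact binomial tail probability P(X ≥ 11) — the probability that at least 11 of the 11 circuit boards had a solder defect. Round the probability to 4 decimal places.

P = 0.0859

X ~ Binomial(n=11, p=0.80).
P(X ≥ 11) = C(11,11)·0.80^11·0.20^0.
= 0.085899 = 0.0859.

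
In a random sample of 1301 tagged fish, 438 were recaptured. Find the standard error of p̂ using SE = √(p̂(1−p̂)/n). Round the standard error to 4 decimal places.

The sample proportion is 438/1301 = 0.33666.
p̂(1−p̂) = 0.33666·0.66334 = 0.223320.
Dividing by n and taking the root: √0.000171653 = 0.0131.

SE = 0.0131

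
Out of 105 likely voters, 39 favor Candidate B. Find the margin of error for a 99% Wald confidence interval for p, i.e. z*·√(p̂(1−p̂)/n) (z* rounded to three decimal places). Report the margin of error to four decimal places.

ME = 0.1215

The sample proportion is 39/105 = 0.37143.
SE = √(p̂(1−p̂)/n) = √(0.233469/105) = 0.047154.
For 99% confidence, z* = 2.576.
So ME = 0.1215.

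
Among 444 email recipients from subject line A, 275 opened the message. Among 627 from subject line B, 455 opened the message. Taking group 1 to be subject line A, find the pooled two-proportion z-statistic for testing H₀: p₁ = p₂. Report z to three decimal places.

z = -3.679

Sample proportions: p̂₁ = 275/444 = 0.61937 and p̂₂ = 455/627 = 0.72568.
Pooling: p̂ = 730/1071 = 0.68161.
SE = √[p̂(1−p̂)(1/n₁+1/n₂)] = √[0.68161·0.31839·(1/444+1/627)] ≈ 0.028895.
z = (p̂₁ − p̂₂)/SE = (0.61937 − 0.72568)/0.028895 = -0.10631/0.028895 = -3.679.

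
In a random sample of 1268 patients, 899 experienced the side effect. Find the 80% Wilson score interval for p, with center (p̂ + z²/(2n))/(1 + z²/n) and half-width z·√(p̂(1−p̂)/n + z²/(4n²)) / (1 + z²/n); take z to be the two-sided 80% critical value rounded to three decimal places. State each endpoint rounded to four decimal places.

Here p̂ = 899/1268 = 0.70899 and z = 1.282 (z² = 1.643524).
Denominator 1 + z²/n = 1 + 1.643524/1268 = 1.001296.
Adjusted center: (0.70899 + z²/(2n))/1.001296 = 0.70872.
Radicand: p̂(1−p̂)/n + z²/(4n²) = 0.000162715 + 0.000000256 = 0.000162971.
Half-width = 1.282·√0.000162971/1.001296 = 0.01634.
CI: 0.70872 ± 0.01634 = (0.6924, 0.7251).

(0.6924, 0.7251)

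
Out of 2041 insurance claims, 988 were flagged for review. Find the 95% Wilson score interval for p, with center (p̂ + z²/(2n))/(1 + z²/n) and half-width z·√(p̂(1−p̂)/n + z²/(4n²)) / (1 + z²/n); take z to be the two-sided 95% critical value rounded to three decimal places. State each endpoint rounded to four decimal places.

(0.4624, 0.5058)

Here p̂ = 988/2041 = 0.48408 and z = 1.960 (z² = 3.841600).
1 + z²/n = 1.001882.
Center = (0.48408 + 0.000941)/1.001882 = 0.48411.
Radicand: p̂(1−p̂)/n + z²/(4n²) = 0.000122365 + 0.000000231 = 0.000122596.
Half-width = 1.960·√0.000122596/1.001882 = 0.02166.
So the interval runs from 0.4624 to 0.5058.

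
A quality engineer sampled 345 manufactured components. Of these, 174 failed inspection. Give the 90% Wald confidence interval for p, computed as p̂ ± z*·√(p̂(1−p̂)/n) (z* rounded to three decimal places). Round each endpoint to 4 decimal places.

(0.4601, 0.5486)

Sample proportion p̂ = 174/345 = 0.50435.
SE = √(p̂(1−p̂)/n) = √(0.249981/345) = 0.026918.
The 90% critical value is z* = 1.645.
Margin = 1.645·0.026918 = 0.04428.
CI: 0.50435 ± 0.04428 = (0.4601, 0.5486).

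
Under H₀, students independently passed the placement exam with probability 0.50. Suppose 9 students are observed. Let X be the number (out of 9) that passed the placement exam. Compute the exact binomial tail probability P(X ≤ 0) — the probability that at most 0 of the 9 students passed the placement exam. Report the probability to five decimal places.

P = 0.00195

X is binomial with n = 9 and p = 0.50.
P(X ≤ 0) = C(9,0)·0.50^0·0.50^9.
= 0.001953 = 0.00195.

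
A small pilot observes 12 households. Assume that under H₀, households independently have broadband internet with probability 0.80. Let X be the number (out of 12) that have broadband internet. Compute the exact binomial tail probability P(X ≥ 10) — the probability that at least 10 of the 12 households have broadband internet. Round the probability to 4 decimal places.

X ~ Binomial(n=12, p=0.80).
P(X ≥ 10) = C(12,10)·0.80^10·0.20^2 + C(12,11)·0.80^11·0.20^1 + C(12,12)·0.80^12·0.20^0.
= 0.283468 + 0.206158 + 0.068719 = 0.5583.

P = 0.5583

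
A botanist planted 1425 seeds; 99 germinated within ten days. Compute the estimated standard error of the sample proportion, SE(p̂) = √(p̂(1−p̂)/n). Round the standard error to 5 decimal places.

p̂ = 99/1425 = 0.06947.
p̂(1−p̂) = 0.06947·0.93053 = 0.064644.
SE = √(0.064644/1425) = √0.000045364 = 0.00674.

SE = 0.00674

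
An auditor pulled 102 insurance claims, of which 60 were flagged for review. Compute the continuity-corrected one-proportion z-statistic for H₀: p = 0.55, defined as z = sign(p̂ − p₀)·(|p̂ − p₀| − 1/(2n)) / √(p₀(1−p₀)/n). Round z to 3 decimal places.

z = 0.677

With x = 60 successes in n = 102, p̂ = 0.58824. p̂ − p₀ = 0.038235.
1/(2n) = 0.004902.
Corrected numerator: |0.038235| − 0.004902 = 0.033333.
Under H₀, SE = √(p₀(1−p₀)/n) = √(0.55·0.45/102) = √0.002426471 = 0.049259.
z = +0.033333/0.049259 = 0.677.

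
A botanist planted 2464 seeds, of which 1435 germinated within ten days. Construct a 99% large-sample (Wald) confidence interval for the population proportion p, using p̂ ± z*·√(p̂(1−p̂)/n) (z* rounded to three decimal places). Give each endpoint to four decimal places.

(0.5568, 0.6080)

The sample proportion is 1435/2464 = 0.58239.
Standard error of p̂: √(0.243212/2464) = √0.000098706 = 0.009935.
The 99% critical value is z* = 2.576.
Margin = 2.576·0.009935 = 0.02559.
Interval: 0.58239 ± 0.02559 → (0.5568, 0.6080).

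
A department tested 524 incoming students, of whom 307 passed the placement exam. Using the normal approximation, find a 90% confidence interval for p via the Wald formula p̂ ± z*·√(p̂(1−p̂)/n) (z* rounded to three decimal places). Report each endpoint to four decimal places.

Sample proportion p̂ = 307/524 = 0.58588.
SE(p̂) = √(0.58588·0.41412/524) = 0.021518.
z* = 1.645 at the 90% level.
Margin = 1.645·0.021518 = 0.03540.
Interval: 0.58588 ± 0.03540 → (0.5505, 0.6213).

(0.5505, 0.6213)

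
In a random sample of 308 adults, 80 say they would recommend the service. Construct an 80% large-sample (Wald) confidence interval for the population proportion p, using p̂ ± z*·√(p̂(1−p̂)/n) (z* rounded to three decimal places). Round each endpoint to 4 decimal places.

(0.2277, 0.2918)

p̂ = 80/308 = 0.25974.
Standard error of p̂: √(0.192275/308) = √0.000624270 = 0.024985.
For 80% confidence, z* = 1.282.
Margin = 1.282·0.024985 = 0.03203.
Interval: 0.25974 ± 0.03203 → (0.2277, 0.2918).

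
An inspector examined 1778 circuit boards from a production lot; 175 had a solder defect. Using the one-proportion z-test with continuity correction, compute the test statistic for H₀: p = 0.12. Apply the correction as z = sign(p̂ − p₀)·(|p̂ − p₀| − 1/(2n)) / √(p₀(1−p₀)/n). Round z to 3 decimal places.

z = -2.763

Sample proportion p̂ = 175/1778 = 0.09843. p̂ − p₀ = -0.021575.
Continuity correction 1/(2n) = 1/3556 = 0.000281.
Corrected numerator: |-0.021575| − 0.000281 = 0.021294.
Under H₀, SE = √(p₀(1−p₀)/n) = √(0.12·0.88/1778) = √0.000059393 = 0.007707.
z = −0.021294/0.007707 = -2.763.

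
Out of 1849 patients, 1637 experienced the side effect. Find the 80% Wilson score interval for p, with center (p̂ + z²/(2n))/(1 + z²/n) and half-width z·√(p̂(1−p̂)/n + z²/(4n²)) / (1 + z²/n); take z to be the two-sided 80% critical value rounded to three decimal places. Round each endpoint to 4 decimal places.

(0.8755, 0.8945)

Here p̂ = 1637/1849 = 0.88534 and z = 1.282 (z² = 1.643524).
1 + z²/n = 1.000889.
Adjusted center: (0.88534 + z²/(2n))/1.000889 = 0.88500.
Radicand: p̂(1−p̂)/n + z²/(4n²) = 0.000054900 + 0.000000120 = 0.000055020.
Half-width = z·√(radicand)/denom = 1.282·0.007418/1.000889 = 0.00950.
CI: 0.88500 ± 0.00950 = (0.8755, 0.8945).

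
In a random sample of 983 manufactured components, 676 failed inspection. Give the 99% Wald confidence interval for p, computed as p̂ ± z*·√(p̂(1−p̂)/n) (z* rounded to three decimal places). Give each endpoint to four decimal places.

(0.6496, 0.7258)

With x = 676 successes in n = 983, p̂ = 0.68769.
Standard error of p̂: √(0.214772/983) = √0.000218486 = 0.014781.
z* = 2.576 at the 99% level.
Margin of error: 2.576 × 0.014781 = 0.03808.
CI: 0.68769 ± 0.03808 = (0.6496, 0.7258).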